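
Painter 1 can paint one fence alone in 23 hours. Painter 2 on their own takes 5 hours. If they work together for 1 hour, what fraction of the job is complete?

28/115

Combined rate: 1/23 + 1/5 = (5 + 23)/115 = 28/115 per hour.
In 1 hour they complete 1·28/115 = 28/115 of the job.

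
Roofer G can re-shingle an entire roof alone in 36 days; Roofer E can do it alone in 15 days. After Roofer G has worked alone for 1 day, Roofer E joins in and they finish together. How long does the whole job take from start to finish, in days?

192/17 days

In 1 day Roofer G does 1/36 of the job, leaving 35/36.
Roofer G and Roofer E together work at 17/180 per day, so finishing takes 35/36 ÷ 17/180 = 175/17 days.
Total time = 1 + 175/17 = 192/17 days.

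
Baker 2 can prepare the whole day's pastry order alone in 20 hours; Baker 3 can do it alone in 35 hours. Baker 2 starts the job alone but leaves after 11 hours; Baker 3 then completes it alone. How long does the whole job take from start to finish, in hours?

In 11 hours Baker 2 does 11/20 of the job, leaving 9/20.
Baker 3 works at 1/35 per hour, so finishing takes 9/20 ÷ 1/35 = 63/4 hours.
Total time = 11 + 63/4 = 107/4 hours.

107/4 hours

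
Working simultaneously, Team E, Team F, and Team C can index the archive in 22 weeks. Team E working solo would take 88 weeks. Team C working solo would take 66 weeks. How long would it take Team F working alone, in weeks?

Combined rate is 1/22 per week.
Known contribution: 1/88 + 1/66 = (3 + 4)/264 = 7/264 per week.
So Team F's rate is 1/22 − 7/264 = 5/264, meaning 264/5 weeks alone.

264/5 weeks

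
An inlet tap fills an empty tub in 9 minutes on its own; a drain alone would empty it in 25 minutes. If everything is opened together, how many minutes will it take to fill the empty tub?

225/16 minutes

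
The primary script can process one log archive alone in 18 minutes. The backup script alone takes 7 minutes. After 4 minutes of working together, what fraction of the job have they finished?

Combined rate: 1/18 + 1/7 = (7 + 18)/126 = 25/126 per minute.
In 4 minutes they complete 4·25/126 = 50/63 of the job.

50/63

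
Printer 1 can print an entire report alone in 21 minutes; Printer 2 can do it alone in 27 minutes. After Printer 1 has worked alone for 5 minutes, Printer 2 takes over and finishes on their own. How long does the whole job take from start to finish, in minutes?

In 5 minutes Printer 1 does 5/21 of the job, leaving 16/21.
Printer 2 works at 1/27 per minute, so finishing takes 16/21 ÷ 1/27 = 144/7 minutes.
Total time = 5 + 144/7 = 179/7 minutes.

179/7 minutes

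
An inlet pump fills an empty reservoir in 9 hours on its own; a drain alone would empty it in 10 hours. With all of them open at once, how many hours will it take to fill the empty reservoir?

Net rate = 1/9 − 1/10 = (10 − 9)/90 = 1/90 per hour.
Filling time = 1 ÷ (1/90) = 90 hours.

90 hours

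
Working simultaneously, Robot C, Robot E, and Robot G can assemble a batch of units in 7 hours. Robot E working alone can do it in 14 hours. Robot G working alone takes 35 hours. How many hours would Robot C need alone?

Combined rate is 1/7 per hour.
Known contribution: 1/14 + 1/35 = (5 + 2)/70 = 7/70 = 1/10 per hour.
So Robot C's rate is 1/7 − 1/10 = 3/70, meaning 70/3 hours alone.

70/3 hours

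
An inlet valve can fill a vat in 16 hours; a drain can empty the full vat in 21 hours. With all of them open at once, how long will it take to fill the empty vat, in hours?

Net rate = 1/16 − 1/21 = (21 − 16)/336 = 5/336 per hour.
Filling time = 1 ÷ (5/336) = 336/5 hours.

336/5 hours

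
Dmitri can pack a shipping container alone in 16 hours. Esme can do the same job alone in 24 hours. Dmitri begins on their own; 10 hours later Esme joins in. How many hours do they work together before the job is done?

In the first 10 hours Dmitri alone does 10/16 = 5/8 of the job, leaving 3/8.
Once everyone is working, combined rate: 1/16 + 1/24 = (3 + 2)/48 = 5/48 per hour.
Remaining 3/8 at 5/48 per hour takes 18/5 hours.

18/5 hours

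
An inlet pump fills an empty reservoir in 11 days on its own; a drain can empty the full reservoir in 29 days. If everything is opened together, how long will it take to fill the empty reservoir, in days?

Net rate = 1/11 − 1/29 = (29 − 11)/319 = 18/319 per day.
Filling time = 1 ÷ (18/319) = 319/18 days.

319/18 days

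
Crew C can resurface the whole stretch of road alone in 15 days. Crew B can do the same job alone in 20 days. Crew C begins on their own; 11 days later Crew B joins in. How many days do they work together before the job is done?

In the first 11 days Crew C alone does 11/15 of the job, leaving 4/15.
Once everyone is working, combined rate: 1/15 + 1/20 = (4 + 3)/60 = 7/60 per day.
Remaining 4/15 at 7/60 per day takes 16/7 days.

16/7 days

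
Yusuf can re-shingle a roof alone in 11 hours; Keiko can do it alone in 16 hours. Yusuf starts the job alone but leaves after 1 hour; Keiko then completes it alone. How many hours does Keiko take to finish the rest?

160/11 hours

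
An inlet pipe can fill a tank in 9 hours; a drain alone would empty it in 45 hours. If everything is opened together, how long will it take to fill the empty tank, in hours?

Net rate = 1/9 − 1/45 = (5 − 1)/45 = 4/45 per hour.
Filling time = 1 ÷ (4/45) = 45/4 hours.

45/4 hours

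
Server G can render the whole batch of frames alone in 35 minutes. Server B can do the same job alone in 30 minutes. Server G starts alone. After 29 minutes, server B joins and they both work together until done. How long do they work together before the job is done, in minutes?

36/13 minutes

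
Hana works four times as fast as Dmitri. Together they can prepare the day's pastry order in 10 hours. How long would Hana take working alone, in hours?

25/2 hours

Let Dmitri's rate be r; then Hana's rate is 4r, so together (4 + 1)r = 5r = 1/10.
Thus r = 1/50 per hour.
Dmitri alone: 50 hours; Hana alone: 25/2 hours.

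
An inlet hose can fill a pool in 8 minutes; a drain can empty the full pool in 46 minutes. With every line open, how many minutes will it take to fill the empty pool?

184/19 minutes

Net rate = 1/8 − 1/46 = (23 − 4)/184 = 19/184 per minute.
Filling time = 1 ÷ (19/184) = 184/19 minutes.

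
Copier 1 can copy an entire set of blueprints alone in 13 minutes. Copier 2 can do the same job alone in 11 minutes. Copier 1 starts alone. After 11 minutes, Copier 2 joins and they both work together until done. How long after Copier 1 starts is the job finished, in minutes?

143/12 minutes

In the first 11 minutes Copier 1 alone does 11/13 of the job, leaving 2/13.
Once everyone is working, combined rate: 1/13 + 1/11 = (11 + 13)/143 = 24/143 per minute.
Remaining 2/13 at 24/143 per minute takes 11/12 minutes.
Total from the start = 11 + 11/12 = 143/12 minutes.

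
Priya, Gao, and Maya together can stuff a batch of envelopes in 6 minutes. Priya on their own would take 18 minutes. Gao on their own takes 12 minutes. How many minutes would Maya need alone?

Combined rate is 1/6 per minute.
Known contribution: 1/18 + 1/12 = (2 + 3)/36 = 5/36 per minute.
So Maya's rate is 1/6 − 5/36 = 1/36, meaning 36 minutes alone.

36 minutes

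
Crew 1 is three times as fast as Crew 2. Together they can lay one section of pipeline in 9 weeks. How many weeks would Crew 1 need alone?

12 weeks

Let Crew 2's rate be r; then Crew 1's rate is 3r, so together (3 + 1)r = 4r = 1/9.
Thus r = 1/36 per week.
Crew 2 alone: 36 weeks; Crew 1 alone: 12 weeks.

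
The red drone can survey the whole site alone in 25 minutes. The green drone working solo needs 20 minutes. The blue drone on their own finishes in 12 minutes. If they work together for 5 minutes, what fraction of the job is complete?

Combined rate: 1/25 + 1/20 + 1/12 = (12 + 15 + 25)/300 = 52/300 = 13/75 per minute.
In 5 minutes they complete 5·13/75 = 13/15 of the job.

13/15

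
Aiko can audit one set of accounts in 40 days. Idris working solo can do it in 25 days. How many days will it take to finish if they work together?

200/13 days

Combined rate: 1/40 + 1/25 = (5 + 8)/200 = 13/200 per day.
Time = 1 ÷ (13/200) = 200/13 days.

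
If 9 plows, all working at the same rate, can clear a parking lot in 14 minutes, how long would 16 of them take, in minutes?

Total work is 9·14 = 126 plow-minutes.
With 16 plows: 126/16 = 63/8 minutes.

63/8 minutes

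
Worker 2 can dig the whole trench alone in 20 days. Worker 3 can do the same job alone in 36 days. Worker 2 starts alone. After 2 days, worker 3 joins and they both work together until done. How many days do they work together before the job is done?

81/7 days

In the first 2 days worker 2 alone does 2/20 = 1/10 of the job, leaving 9/10.
Once everyone is working, combined rate: 1/20 + 1/36 = (9 + 5)/180 = 14/180 = 7/90 per day.
Remaining 9/10 at 7/90 per day takes 81/7 days.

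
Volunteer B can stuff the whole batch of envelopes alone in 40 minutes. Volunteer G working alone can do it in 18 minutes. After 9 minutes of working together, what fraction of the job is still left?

11/40

Combined rate: 1/40 + 1/18 = (9 + 20)/360 = 29/360 per minute.
In 9 minutes they complete 9·29/360 = 29/40 of the job.
So 11/40 remains.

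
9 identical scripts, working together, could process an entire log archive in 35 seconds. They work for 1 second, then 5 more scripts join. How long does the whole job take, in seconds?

160/7 seconds

One script does 1/315 of the job per second.
After 1 second with 9 scripts, 1/35 is done (34/35 left).
With 14 scripts the rate is 14/315 = 2/45, so the rest takes 34/35 ÷ 2/45 = 153/7 seconds.
Total = 1 + 153/7 = 160/7 seconds.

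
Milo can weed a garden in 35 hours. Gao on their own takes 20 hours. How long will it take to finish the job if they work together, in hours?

140/11 hours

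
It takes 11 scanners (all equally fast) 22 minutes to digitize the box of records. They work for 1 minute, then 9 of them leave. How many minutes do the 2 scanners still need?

One scanner does 1/242 of the job per minute.
After 1 minute with 11 scanners, 1/22 is done (21/22 left).
With 2 scanners the rate is 2/242 = 1/121, so the rest takes 21/22 ÷ 1/121 = 231/2 minutes.

231/2 minutes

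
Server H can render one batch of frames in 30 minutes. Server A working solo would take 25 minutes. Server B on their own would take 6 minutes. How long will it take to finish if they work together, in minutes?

25/6 minutes

Combined rate: 1/30 + 1/25 + 1/6 = (5 + 6 + 25)/150 = 36/150 = 6/25 per minute.
Time = 1 ÷ (6/25) = 25/6 minutes.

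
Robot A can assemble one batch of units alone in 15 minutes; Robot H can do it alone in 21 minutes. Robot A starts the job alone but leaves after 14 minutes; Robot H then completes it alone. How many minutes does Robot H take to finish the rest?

7/5 minutes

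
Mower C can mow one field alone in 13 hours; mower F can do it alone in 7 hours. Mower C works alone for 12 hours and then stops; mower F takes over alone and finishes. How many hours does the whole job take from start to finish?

163/13 hours

In 12 hours mower C does 12/13 of the job, leaving 1/13.
Mower F works at 1/7 per hour, so finishing takes 1/13 ÷ 1/7 = 7/13 hours.
Total time = 12 + 7/13 = 163/13 hours.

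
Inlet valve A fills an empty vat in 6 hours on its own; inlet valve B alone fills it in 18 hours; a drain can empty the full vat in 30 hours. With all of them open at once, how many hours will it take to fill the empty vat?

Net rate = 1/6 + 1/18 − 1/30 = (15 + 5 − 3)/90 = 17/90 per hour.
Filling time = 1 ÷ (17/90) = 90/17 hours.

90/17 hours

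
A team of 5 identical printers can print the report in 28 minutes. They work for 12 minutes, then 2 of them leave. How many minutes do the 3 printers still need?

80/3 minutes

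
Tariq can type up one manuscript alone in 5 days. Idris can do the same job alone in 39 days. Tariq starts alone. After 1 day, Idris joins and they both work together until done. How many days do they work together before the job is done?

In the first 1 day Tariq alone does 1/5 of the job, leaving 4/5.
Once everyone is working, combined rate: 1/5 + 1/39 = (39 + 5)/195 = 44/195 per day.
Remaining 4/5 at 44/195 per day takes 39/11 days.

39/11 days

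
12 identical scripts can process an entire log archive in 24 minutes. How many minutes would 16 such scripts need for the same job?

18 minutes

Total work is 12·24 = 288 script-minutes.
With 16 scripts: 288/16 = 18 minutes.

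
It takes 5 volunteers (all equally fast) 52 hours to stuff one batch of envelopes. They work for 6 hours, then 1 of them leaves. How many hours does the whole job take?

One volunteer does 1/260 of the job per hour.
After 6 hours with 5 volunteers, 3/26 is done (23/26 left).
With 4 volunteers the rate is 4/260 = 1/65, so the rest takes 23/26 ÷ 1/65 = 115/2 hours.
Total = 6 + 115/2 = 127/2 hours.

127/2 hours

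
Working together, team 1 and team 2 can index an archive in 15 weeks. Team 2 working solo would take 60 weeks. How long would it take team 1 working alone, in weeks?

20 weeks

Combined rate is 1/15 per week.
Known contribution: 1/60 per week.
So team 1's rate is 1/15 − 1/60 = 1/20, meaning 20 weeks alone.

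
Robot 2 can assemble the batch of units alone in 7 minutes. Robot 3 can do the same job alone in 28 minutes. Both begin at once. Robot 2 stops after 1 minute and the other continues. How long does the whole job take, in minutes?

In the first 1 minute the combined rate is 5/28, so 5/28 of the job is done, leaving 23/28.
After Robot 2 leaves the rate is 1/28 per minute; the remaining 23/28 takes 23 minutes.
Total = 1 + 23 = 24 minutes.

24 minutes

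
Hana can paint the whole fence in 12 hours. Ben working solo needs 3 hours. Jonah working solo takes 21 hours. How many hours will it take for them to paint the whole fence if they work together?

Combined rate: 1/12 + 1/3 + 1/21 = (7 + 28 + 4)/84 = 39/84 = 13/28 per hour.
Time = 1 ÷ (13/28) = 28/13 hours.

28/13 hours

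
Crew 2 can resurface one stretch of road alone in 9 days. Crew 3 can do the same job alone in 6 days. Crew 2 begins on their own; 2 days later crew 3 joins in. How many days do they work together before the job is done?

In the first 2 days crew 2 alone does 2/9 of the job, leaving 7/9.
Once everyone is working, combined rate: 1/9 + 1/6 = (2 + 3)/18 = 5/18 per day.
Remaining 7/9 at 5/18 per day takes 14/5 days.

14/5 days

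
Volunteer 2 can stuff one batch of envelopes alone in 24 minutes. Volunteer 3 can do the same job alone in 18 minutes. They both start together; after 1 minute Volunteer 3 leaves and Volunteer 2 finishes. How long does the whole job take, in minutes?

68/3 minutes

In the first 1 minute the combined rate is 7/72, so 7/72 of the job is done, leaving 65/72.
After Volunteer 3 leaves the rate is 1/24 per minute; the remaining 65/72 takes 65/3 minutes.
Total = 1 + 65/3 = 68/3 minutes.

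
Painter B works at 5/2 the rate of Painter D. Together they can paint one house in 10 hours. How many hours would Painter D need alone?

35 hours

Let Painter D's rate be r; then Painter B's rate is (5/2)r, so together (5/2 + 1)r = (7/2)r = 1/10.
Thus r = 1/35 per hour.
Painter D alone: 35 hours; Painter B alone: 14 hours.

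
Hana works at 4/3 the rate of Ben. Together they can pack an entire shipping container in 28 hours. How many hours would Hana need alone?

49 hours

Let Ben's rate be r; then Hana's rate is (4/3)r, so together (4/3 + 1)r = (7/3)r = 1/28.
Thus r = 3/196 per hour.
Ben alone: 196/3 hours; Hana alone: 49 hours.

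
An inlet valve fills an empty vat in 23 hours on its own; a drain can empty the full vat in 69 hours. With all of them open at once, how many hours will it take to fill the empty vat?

69/2 hours

Net rate = 1/23 − 1/69 = (3 − 1)/69 = 2/69 per hour.
Filling time = 1 ÷ (2/69) = 69/2 hours.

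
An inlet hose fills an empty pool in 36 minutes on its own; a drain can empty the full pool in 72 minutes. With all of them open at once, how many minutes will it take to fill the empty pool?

Net rate = 1/36 − 1/72 = (2 − 1)/72 = 1/72 per minute.
Filling time = 1 ÷ (1/72) = 72 minutes.

72 minutes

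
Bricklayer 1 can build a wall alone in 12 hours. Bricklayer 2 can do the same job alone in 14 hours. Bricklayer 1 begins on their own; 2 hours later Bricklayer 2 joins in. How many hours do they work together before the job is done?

70/13 hours

In the first 2 hours Bricklayer 1 alone does 2/12 = 1/6 of the job, leaving 5/6.
Once everyone is working, combined rate: 1/12 + 1/14 = (7 + 6)/84 = 13/84 per hour.
Remaining 5/6 at 13/84 per hour takes 70/13 hours.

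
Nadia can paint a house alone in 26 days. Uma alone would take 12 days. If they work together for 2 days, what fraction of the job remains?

Combined rate: 1/26 + 1/12 = (6 + 13)/156 = 19/156 per day.
In 2 days they complete 2·19/156 = 19/78 of the job.
So 59/78 remains.

59/78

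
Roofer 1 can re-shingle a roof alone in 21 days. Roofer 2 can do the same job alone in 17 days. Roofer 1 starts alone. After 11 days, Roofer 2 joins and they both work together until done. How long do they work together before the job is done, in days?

In the first 11 days Roofer 1 alone does 11/21 of the job, leaving 10/21.
Once everyone is working, combined rate: 1/21 + 1/17 = (17 + 21)/357 = 38/357 per day.
Remaining 10/21 at 38/357 per day takes 85/19 days.

85/19 days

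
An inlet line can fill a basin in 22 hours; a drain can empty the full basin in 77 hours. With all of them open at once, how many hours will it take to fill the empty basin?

Net rate = 1/22 − 1/77 = (7 − 2)/154 = 5/154 per hour.
Filling time = 1 ÷ (5/154) = 154/5 hours.

154/5 hours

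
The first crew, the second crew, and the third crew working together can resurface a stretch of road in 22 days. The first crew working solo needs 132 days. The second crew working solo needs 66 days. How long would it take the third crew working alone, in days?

Combined rate is 1/22 per day.
Known contribution: 1/132 + 1/66 = (1 + 2)/132 = 3/132 = 1/44 per day.
So the third crew's rate is 1/22 − 1/44 = 1/44, meaning 44 days alone.

44 days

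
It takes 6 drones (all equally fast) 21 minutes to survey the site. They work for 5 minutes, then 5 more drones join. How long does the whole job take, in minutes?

151/11 minutes

One drone does 1/126 of the job per minute.
After 5 minutes with 6 drones, 5/21 is done (16/21 left).
With 11 drones the rate is 11/126, so the rest takes 16/21 ÷ 11/126 = 96/11 minutes.
Total = 5 + 96/11 = 151/11 minutes.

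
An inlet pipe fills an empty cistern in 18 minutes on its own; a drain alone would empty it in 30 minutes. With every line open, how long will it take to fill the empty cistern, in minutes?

Net rate = 1/18 − 1/30 = (5 − 3)/90 = 2/90 = 1/45 per minute.
Filling time = 1 ÷ (1/45) = 45 minutes.

45 minutes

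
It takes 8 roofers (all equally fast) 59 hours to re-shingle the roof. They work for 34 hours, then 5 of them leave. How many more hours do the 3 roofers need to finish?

One roofer does 1/472 of the job per hour.
After 34 hours with 8 roofers, 34/59 is done (25/59 left).
With 3 roofers the rate is 3/472, so the rest takes 25/59 ÷ 3/472 = 200/3 hours.

200/3 hours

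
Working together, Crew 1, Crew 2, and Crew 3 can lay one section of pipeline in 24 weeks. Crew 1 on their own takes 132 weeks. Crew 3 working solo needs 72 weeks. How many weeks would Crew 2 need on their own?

Combined rate is 1/24 per week.
Known contribution: 1/132 + 1/72 = (6 + 11)/792 = 17/792 per week.
So Crew 2's rate is 1/24 − 17/792 = 2/99, meaning 99/2 weeks alone.

99/2 weeks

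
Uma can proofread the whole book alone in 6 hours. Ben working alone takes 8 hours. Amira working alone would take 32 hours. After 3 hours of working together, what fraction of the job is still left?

Combined rate: 1/6 + 1/8 + 1/32 = (16 + 12 + 3)/96 = 31/96 per hour.
In 3 hours they complete 3·31/96 = 31/32 of the job.
So 1/32 remains.

1/32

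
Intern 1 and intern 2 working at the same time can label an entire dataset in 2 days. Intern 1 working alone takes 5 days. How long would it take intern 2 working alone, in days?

Combined rate is 1/2 per day.
Known contribution: 1/5 per day.
So intern 2's rate is 1/2 − 1/5 = 3/10, meaning 10/3 days alone.

10/3 days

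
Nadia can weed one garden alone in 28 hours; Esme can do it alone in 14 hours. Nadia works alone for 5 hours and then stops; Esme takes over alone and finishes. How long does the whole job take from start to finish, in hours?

33/2 hours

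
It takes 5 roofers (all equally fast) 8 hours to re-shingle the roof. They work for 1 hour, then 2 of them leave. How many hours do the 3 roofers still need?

35/3 hours

One roofer does 1/40 of the job per hour.
After 1 hour with 5 roofers, 1/8 is done (7/8 left).
With 3 roofers the rate is 3/40, so the rest takes 7/8 ÷ 3/40 = 35/3 hours.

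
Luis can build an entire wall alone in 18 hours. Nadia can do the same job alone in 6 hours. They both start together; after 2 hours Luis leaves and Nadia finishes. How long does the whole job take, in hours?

16/3 hours

In the first 2 hours the combined rate is 2/9, so 4/9 of the job is done, leaving 5/9.
After Luis leaves the rate is 1/6 per hour; the remaining 5/9 takes 10/3 hours.
Total = 2 + 10/3 = 16/3 hours.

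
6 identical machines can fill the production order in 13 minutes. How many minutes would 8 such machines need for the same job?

Total work is 6·13 = 78 machine-minutes.
With 8 machines: 78/8 = 39/4 minutes.

39/4 minutes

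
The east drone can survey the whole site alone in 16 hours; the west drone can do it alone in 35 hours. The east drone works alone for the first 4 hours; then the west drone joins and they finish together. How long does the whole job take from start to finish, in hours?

208/17 hours

In 4 hours the east drone does 4/16 = 1/4 of the job, leaving 3/4.
The east drone and the west drone together work at 51/560 per hour, so finishing takes 3/4 ÷ 51/560 = 140/17 hours.
Total time = 4 + 140/17 = 208/17 hours.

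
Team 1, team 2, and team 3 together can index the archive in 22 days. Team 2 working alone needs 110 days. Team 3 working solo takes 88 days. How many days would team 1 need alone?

40 days

Combined rate is 1/22 per day.
Known contribution: 1/110 + 1/88 = (4 + 5)/440 = 9/440 per day.
So team 1's rate is 1/22 − 9/440 = 1/40, meaning 40 days alone.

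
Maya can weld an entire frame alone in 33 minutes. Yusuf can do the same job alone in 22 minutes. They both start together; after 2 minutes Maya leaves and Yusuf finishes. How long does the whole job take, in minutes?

62/3 minutes

In the first 2 minutes the combined rate is 5/66, so 5/33 of the job is done, leaving 28/33.
After Maya leaves the rate is 1/22 per minute; the remaining 28/33 takes 56/3 minutes.
Total = 2 + 56/3 = 62/3 minutes.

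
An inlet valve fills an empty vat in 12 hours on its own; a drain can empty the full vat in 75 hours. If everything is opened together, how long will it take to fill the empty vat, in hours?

100/7 hours

Net rate = 1/12 − 1/75 = (25 − 4)/300 = 21/300 = 7/100 per hour.
Filling time = 1 ÷ (7/100) = 100/7 hours.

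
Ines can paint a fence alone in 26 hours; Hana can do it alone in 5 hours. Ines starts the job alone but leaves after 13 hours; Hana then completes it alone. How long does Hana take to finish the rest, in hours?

In 13 hours Ines does 13/26 = 1/2 of the job, leaving 1/2.
Hana works at 1/5 per hour, so finishing takes 1/2 ÷ 1/5 = 5/2 hours.

5/2 hours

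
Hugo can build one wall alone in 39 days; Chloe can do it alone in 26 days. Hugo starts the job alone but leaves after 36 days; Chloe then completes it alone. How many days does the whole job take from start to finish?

38 days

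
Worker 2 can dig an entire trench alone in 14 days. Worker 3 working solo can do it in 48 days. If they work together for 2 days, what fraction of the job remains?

137/168

Combined rate: 1/14 + 1/48 = (24 + 7)/336 = 31/336 per day.
In 2 days they complete 2·31/336 = 31/168 of the job.
So 137/168 remains.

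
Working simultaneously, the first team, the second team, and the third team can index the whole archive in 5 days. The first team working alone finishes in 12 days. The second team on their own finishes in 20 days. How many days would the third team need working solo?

15 days

Combined rate is 1/5 per day.
Known contribution: 1/12 + 1/20 = (5 + 3)/60 = 8/60 = 2/15 per day.
So the third team's rate is 1/5 − 2/15 = 1/15, meaning 15 days alone.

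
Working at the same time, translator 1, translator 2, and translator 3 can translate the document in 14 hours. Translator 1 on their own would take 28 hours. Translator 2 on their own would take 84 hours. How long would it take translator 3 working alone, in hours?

42 hours

Combined rate is 1/14 per hour.
Known contribution: 1/28 + 1/84 = (3 + 1)/84 = 4/84 = 1/21 per hour.
So translator 3's rate is 1/14 − 1/21 = 1/42, meaning 42 hours alone.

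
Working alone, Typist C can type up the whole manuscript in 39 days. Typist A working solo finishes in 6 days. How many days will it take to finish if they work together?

26/5 days

With two workers the combined time is the product over the sum: 39·6/(39+6) = 234/45 = 26/5 days.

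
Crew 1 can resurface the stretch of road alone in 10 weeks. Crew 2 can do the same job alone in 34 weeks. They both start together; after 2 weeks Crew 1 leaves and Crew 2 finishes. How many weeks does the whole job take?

In the first 2 weeks the combined rate is 11/85, so 22/85 of the job is done, leaving 63/85.
After Crew 1 leaves the rate is 1/34 per week; the remaining 63/85 takes 126/5 weeks.
Total = 2 + 126/5 = 136/5 weeks.

136/5 weeks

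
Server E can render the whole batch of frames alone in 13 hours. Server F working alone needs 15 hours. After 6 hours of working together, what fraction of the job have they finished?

56/65

Combined rate: 1/13 + 1/15 = (15 + 13)/195 = 28/195 per hour.
In 6 hours they complete 6·28/195 = 56/65 of the job.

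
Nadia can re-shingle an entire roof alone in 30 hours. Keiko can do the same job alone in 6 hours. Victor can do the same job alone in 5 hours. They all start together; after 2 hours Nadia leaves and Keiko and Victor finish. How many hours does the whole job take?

In the first 2 hours the combined rate is 2/5, so 4/5 of the job is done, leaving 1/5.
After Nadia leaves the rate is 11/30 per hour; the remaining 1/5 takes 6/11 hours.
Total = 2 + 6/11 = 28/11 hours.

28/11 hours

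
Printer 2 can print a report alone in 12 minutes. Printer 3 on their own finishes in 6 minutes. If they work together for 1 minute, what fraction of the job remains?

Combined rate: 1/12 + 1/6 = (1 + 2)/12 = 3/12 = 1/4 per minute.
In 1 minute they complete 1·1/4 = 1/4 of the job.
So 3/4 remains.

3/4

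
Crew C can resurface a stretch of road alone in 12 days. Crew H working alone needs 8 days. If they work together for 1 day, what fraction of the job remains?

Combined rate: 1/12 + 1/8 = (2 + 3)/24 = 5/24 per day.
In 1 day they complete 1·5/24 = 5/24 of the job.
So 19/24 remains.

19/24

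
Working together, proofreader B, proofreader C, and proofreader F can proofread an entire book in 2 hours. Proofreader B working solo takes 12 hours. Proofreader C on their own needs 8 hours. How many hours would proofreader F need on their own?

Combined rate is 1/2 per hour.
Known contribution: 1/12 + 1/8 = (2 + 3)/24 = 5/24 per hour.
So proofreader F's rate is 1/2 − 5/24 = 7/24, meaning 24/7 hours alone.

24/7 hours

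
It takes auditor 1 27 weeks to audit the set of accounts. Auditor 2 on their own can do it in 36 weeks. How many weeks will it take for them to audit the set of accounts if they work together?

Combined rate: 1/27 + 1/36 = (4 + 3)/108 = 7/108 per week.
Time = 1 ÷ (7/108) = 108/7 weeks.

108/7 weeks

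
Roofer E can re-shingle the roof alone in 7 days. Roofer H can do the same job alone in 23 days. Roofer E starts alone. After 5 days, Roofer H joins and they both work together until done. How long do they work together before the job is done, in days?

23/15 days

In the first 5 days Roofer E alone does 5/7 of the job, leaving 2/7.
Once everyone is working, combined rate: 1/7 + 1/23 = (23 + 7)/161 = 30/161 per day.
Remaining 2/7 at 30/161 per day takes 23/15 days.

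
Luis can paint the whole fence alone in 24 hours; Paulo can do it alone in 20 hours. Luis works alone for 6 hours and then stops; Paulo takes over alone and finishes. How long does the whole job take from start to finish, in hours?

In 6 hours Luis does 6/24 = 1/4 of the job, leaving 3/4.
Paulo works at 1/20 per hour, so finishing takes 3/4 ÷ 1/20 = 15 hours.
Total time = 6 + 15 = 21 hours.

21 hours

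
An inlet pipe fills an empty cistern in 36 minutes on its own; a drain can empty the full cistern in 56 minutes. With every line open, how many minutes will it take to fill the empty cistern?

Net rate = 1/36 − 1/56 = (14 − 9)/504 = 5/504 per minute.
Filling time = 1 ÷ (5/504) = 504/5 minutes.

504/5 minutes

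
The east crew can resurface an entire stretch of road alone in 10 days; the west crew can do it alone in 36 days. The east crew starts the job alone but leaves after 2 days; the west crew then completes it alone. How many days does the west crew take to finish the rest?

144/5 days

In 2 days the east crew does 2/10 = 1/5 of the job, leaving 4/5.
The west crew works at 1/36 per day, so finishing takes 4/5 ÷ 1/36 = 144/5 days.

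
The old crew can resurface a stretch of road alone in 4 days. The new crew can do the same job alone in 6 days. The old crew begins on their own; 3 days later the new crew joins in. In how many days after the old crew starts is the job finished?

18/5 days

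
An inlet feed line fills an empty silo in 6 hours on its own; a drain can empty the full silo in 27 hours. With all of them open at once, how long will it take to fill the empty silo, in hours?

Net rate = 1/6 − 1/27 = (9 − 2)/54 = 7/54 per hour.
Filling time = 1 ÷ (7/54) = 54/7 hours.

54/7 hours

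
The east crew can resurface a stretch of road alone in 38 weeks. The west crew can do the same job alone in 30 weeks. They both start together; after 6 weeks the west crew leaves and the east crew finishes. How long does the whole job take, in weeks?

152/5 weeks

In the first 6 weeks the combined rate is 17/285, so 34/95 of the job is done, leaving 61/95.
After the west crew leaves the rate is 1/38 per week; the remaining 61/95 takes 122/5 weeks.
Total = 6 + 122/5 = 152/5 weeks.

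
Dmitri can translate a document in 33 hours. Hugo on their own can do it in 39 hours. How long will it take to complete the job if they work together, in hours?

143/8 hours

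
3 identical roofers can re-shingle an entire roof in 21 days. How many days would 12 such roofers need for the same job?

Total work is 3·21 = 63 roofer-days.
With 12 roofers: 63/12 = 21/4 days.

21/4 days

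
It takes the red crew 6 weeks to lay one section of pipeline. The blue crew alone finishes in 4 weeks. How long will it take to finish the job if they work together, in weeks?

12/5 weeks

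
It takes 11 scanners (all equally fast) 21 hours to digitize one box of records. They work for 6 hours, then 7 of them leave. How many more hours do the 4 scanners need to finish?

One scanner does 1/231 of the job per hour.
After 6 hours with 11 scanners, 2/7 is done (5/7 left).
With 4 scanners the rate is 4/231, so the rest takes 5/7 ÷ 4/231 = 165/4 hours.

165/4 hours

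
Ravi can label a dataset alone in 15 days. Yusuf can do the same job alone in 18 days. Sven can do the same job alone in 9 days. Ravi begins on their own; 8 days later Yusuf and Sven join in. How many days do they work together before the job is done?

2 days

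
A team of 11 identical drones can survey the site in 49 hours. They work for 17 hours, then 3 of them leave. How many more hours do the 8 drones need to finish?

44 hours

One drone does 1/539 of the job per hour.
After 17 hours with 11 drones, 17/49 is done (32/49 left).
With 8 drones the rate is 8/539, so the rest takes 32/49 ÷ 8/539 = 44 hours.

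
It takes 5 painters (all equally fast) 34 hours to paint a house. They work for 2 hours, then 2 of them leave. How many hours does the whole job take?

166/3 hours

One painter does 1/170 of the job per hour.
After 2 hours with 5 painters, 1/17 is done (16/17 left).
With 3 painters the rate is 3/170, so the rest takes 16/17 ÷ 3/170 = 160/3 hours.
Total = 2 + 160/3 = 166/3 hours.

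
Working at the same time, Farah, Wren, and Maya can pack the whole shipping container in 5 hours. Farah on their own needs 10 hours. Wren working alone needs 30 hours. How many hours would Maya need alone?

15 hours

Combined rate is 1/5 per hour.
Known contribution: 1/10 + 1/30 = (3 + 1)/30 = 4/30 = 2/15 per hour.
So Maya's rate is 1/5 − 2/15 = 1/15, meaning 15 hours alone.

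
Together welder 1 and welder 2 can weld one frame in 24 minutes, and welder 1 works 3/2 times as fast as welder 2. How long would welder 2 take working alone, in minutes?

60 minutes

Let welder 2's rate be r; then welder 1's rate is (3/2)r, so together (3/2 + 1)r = (5/2)r = 1/24.
Thus r = 1/60 per minute.
Welder 2 alone: 60 minutes; welder 1 alone: 40 minutes.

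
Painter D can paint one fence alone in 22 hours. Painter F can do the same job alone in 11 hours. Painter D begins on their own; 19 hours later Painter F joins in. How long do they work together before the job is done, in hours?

1 hour

In the first 19 hours Painter D alone does 19/22 of the job, leaving 3/22.
Once everyone is working, combined rate: 1/22 + 1/11 = (1 + 2)/22 = 3/22 per hour.
Remaining 3/22 at 3/22 per hour takes 1 hour.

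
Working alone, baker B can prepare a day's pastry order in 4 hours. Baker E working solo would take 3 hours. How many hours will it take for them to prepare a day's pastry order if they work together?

Combined rate: 1/4 + 1/3 = (3 + 4)/12 = 7/12 per hour.
Time = 1 ÷ (7/12) = 12/7 hours.

12/7 hours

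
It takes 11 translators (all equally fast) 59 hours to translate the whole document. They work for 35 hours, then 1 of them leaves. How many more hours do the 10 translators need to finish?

132/5 hours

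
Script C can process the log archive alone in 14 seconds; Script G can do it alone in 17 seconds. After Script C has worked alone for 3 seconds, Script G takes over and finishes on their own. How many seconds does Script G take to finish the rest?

187/14 seconds

In 3 seconds Script C does 3/14 of the job, leaving 11/14.
Script G works at 1/17 per second, so finishing takes 11/14 ÷ 1/17 = 187/14 seconds.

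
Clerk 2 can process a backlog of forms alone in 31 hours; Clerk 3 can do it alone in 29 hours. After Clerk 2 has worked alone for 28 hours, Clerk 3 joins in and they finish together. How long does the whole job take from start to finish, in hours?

In 28 hours Clerk 2 does 28/31 of the job, leaving 3/31.
Clerk 2 and Clerk 3 together work at 60/899 per hour, so finishing takes 3/31 ÷ 60/899 = 29/20 hours.
Total time = 28 + 29/20 = 589/20 hours.

589/20 hours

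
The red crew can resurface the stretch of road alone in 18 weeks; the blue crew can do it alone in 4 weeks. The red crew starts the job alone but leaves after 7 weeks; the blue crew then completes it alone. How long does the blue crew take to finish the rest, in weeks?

In 7 weeks the red crew does 7/18 of the job, leaving 11/18.
The blue crew works at 1/4 per week, so finishing takes 11/18 ÷ 1/4 = 22/9 weeks.

22/9 weeks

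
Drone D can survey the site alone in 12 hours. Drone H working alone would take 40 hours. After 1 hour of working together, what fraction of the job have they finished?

Combined rate: 1/12 + 1/40 = (10 + 3)/120 = 13/120 per hour.
In 1 hour they complete 1·13/120 = 13/120 of the job.

13/120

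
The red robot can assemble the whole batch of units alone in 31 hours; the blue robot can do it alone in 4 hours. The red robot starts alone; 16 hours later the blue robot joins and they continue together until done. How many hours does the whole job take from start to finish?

In 16 hours the red robot does 16/31 of the job, leaving 15/31.
The red robot and the blue robot together work at 35/124 per hour, so finishing takes 15/31 ÷ 35/124 = 12/7 hours.
Total time = 16 + 12/7 = 124/7 hours.

124/7 hours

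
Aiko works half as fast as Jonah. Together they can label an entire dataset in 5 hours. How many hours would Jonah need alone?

15/2 hours

Let Jonah's rate be r; then Aiko's rate is (1/2)r, so together (1/2 + 1)r = (3/2)r = 1/5.
Thus r = 2/15 per hour.
Jonah alone: 15/2 hours; Aiko alone: 15 hours.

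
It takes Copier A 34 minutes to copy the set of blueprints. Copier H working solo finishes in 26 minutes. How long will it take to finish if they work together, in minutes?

Combined rate: 1/34 + 1/26 = (13 + 17)/442 = 30/442 = 15/221 per minute.
Time = 1 ÷ (15/221) = 221/15 minutes.

221/15 minutes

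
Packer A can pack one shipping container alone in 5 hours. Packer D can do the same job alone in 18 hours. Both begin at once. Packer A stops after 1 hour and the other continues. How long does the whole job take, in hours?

In the first 1 hour the combined rate is 23/90, so 23/90 of the job is done, leaving 67/90.
After packer A leaves the rate is 1/18 per hour; the remaining 67/90 takes 67/5 hours.
Total = 1 + 67/5 = 72/5 hours.

72/5 hours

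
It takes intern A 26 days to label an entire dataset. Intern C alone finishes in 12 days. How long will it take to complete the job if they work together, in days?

156/19 days

Combined rate: 1/26 + 1/12 = (6 + 13)/156 = 19/156 per day.
Time = 1 ÷ (19/156) = 156/19 days.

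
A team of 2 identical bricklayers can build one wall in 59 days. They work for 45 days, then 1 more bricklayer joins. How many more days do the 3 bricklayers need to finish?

One bricklayer does 1/118 of the job per day.
After 45 days with 2 bricklayers, 45/59 is done (14/59 left).
With 3 bricklayers the rate is 3/118, so the rest takes 14/59 ÷ 3/118 = 28/3 days.

28/3 days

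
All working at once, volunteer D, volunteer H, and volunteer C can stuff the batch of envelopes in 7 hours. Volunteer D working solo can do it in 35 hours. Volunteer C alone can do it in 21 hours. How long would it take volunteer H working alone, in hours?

Combined rate is 1/7 per hour.
Known contribution: 1/35 + 1/21 = (3 + 5)/105 = 8/105 per hour.
So volunteer H's rate is 1/7 − 8/105 = 1/15, meaning 15 hours alone.

15 hours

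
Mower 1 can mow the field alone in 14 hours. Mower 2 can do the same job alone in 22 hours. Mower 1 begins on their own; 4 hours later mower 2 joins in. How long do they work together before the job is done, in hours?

55/9 hours

In the first 4 hours mower 1 alone does 4/14 = 2/7 of the job, leaving 5/7.
Once everyone is working, combined rate: 1/14 + 1/22 = (11 + 7)/154 = 18/154 = 9/77 per hour.
Remaining 5/7 at 9/77 per hour takes 55/9 hours.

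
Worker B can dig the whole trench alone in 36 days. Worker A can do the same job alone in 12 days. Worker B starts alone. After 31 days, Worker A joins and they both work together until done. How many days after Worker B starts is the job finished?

In the first 31 days Worker B alone does 31/36 of the job, leaving 5/36.
Once everyone is working, combined rate: 1/36 + 1/12 = (1 + 3)/36 = 4/36 = 1/9 per day.
Remaining 5/36 at 1/9 per day takes 5/4 days.
Total from the start = 31 + 5/4 = 129/4 days.

129/4 days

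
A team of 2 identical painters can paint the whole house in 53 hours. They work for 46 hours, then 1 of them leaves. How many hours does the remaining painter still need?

14 hours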